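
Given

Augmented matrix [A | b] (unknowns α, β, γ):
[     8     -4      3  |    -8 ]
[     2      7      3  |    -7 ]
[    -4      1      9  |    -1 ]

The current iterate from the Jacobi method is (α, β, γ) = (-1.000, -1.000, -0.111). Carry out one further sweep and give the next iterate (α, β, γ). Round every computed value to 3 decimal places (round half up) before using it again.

(-1.458, -0.667, -0.444)

One sweep:
  α = (-8 - (-4)·-1.000 - (3)·-0.111) / (8) = -1.458
  β = (-7 - (2)·-1.000 - (3)·-0.111) / (7) = -0.667
  γ = (-1 - (-4)·-1.000 - (1)·-1.000) / (9) = -0.444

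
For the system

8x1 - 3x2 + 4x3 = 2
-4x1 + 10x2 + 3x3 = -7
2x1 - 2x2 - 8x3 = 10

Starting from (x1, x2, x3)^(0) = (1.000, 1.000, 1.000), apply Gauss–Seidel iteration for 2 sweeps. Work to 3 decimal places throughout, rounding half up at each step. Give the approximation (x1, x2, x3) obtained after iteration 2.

Iteration 1:
  x1 = (2 - (-3)·1.000 - (4)·1.000) / (8) = 0.125
  x2 = (-7 - (-4)·0.125 - (3)·1.000) / (10) = -0.950
  x3 = (10 - (2)·0.125 - (-2)·-0.950) / (-8) = -0.981
Iteration 2:
  x1 = (2 - (-3)·-0.950 - (4)·-0.981) / (8) = 0.384
  x2 = (-7 - (-4)·0.384 - (3)·-0.981) / (10) = -0.252
  x3 = (10 - (2)·0.384 - (-2)·-0.252) / (-8) = -1.091

(0.384, -0.252, -1.091)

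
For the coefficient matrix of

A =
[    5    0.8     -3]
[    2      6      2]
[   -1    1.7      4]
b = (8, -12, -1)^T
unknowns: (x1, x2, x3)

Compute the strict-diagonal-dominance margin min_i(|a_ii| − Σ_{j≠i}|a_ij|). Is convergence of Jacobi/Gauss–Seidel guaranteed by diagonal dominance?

1.2

row 1: |5| − (0.8+3) = 1.2
row 2: |6| − (2+2) = 2
row 3: |4| − (1+1.7) = 1.3
minimum over rows = 1.2 → strictly diagonally dominant (convergence guaranteed)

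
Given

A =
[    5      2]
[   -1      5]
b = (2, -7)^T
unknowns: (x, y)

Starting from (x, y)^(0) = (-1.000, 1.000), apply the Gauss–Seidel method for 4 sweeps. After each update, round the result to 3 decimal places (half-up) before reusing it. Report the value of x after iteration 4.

0.889

Iteration 1:
  x = (2 - (2)·1.000) / (5) = 0.000
  y = (-7 - (-1)·0.000) / (5) = -1.400
Iteration 2:
  x = (2 - (2)·-1.400) / (5) = 0.960
  y = (-7 - (-1)·0.960) / (5) = -1.208
Iteration 3:
  x = (2 - (2)·-1.208) / (5) = 0.883
  y = (-7 - (-1)·0.883) / (5) = -1.223
Iteration 4:
  x = (2 - (2)·-1.223) / (5) = 0.889
  y = (-7 - (-1)·0.889) / (5) = -1.222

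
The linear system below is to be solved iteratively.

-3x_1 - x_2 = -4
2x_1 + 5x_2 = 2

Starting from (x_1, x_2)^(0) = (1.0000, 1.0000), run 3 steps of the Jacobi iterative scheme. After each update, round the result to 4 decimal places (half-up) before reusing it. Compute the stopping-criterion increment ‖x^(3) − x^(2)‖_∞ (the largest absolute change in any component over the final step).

0.1333

Iteration 1:
  x_1 = (-4 - (-1)·1.0000) / (-3) = 1.0000
  x_2 = (2 - (2)·1.0000) / (5) = 0.0000
Iteration 2:
  x_1 = (-4 - (-1)·0.0000) / (-3) = 1.3333
  x_2 = (2 - (2)·1.0000) / (5) = 0.0000
Iteration 3:
  x_1 = (-4 - (-1)·0.0000) / (-3) = 1.3333
  x_2 = (2 - (2)·1.3333) / (5) = -0.1333
Change: (0.0000, -0.1333) → max |·| = 0.1333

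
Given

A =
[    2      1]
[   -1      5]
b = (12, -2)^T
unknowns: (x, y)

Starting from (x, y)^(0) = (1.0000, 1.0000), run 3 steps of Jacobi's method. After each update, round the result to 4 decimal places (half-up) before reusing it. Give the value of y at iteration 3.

Iteration 1:
  x = (12 - (1)·1.0000) / (2) = 5.5000
  y = (-2 - (-1)·1.0000) / (5) = -0.2000
Iteration 2:
  x = (12 - (1)·-0.2000) / (2) = 6.1000
  y = (-2 - (-1)·5.5000) / (5) = 0.7000
Iteration 3:
  x = (12 - (1)·0.7000) / (2) = 5.6500
  y = (-2 - (-1)·6.1000) / (5) = 0.8200

0.8200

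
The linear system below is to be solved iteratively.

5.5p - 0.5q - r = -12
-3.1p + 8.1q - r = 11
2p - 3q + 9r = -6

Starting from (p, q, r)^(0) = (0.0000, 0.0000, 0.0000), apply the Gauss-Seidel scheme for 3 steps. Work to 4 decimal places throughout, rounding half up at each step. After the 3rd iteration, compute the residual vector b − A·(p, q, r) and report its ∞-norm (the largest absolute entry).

Iteration 1:
  p = (-12 - (-0.5)·0.0000 - (-1)·0.0000) / (5.5) = -2.1818
  q = (11 - (-3.1)·-2.1818 - (-1)·0.0000) / (8.1) = 0.5230
  r = (-6 - (2)·-2.1818 - (-3)·0.5230) / (9) = -0.0075
Iteration 2:
  p = (-12 - (-0.5)·0.5230 - (-1)·-0.0075) / (5.5) = -2.1356
  q = (11 - (-3.1)·-2.1356 - (-1)·-0.0075) / (8.1) = 0.5398
  r = (-6 - (2)·-2.1356 - (-3)·0.5398) / (9) = -0.0122
Iteration 3:
  p = (-12 - (-0.5)·0.5398 - (-1)·-0.0122) / (5.5) = -2.1350
  q = (11 - (-3.1)·-2.1350 - (-1)·-0.0122) / (8.1) = 0.5394
  r = (-6 - (2)·-2.1350 - (-3)·0.5394) / (9) = -0.0124
Residual b − A·x = (-0.0002, 0.0000, -0.0002); ∞-norm = 0.0002

0.0002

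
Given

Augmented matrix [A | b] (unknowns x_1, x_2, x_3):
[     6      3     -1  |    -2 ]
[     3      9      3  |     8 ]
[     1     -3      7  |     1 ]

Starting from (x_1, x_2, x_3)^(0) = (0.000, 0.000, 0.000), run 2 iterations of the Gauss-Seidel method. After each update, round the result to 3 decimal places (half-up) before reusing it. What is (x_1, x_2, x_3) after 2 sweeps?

(-0.730, 0.926, 0.644)

Iteration 1:
  x_1 = (-2 - (3)·0.000 - (-1)·0.000) / (6) = -0.333
  x_2 = (8 - (3)·-0.333 - (3)·0.000) / (9) = 1.000
  x_3 = (1 - (1)·-0.333 - (-3)·1.000) / (7) = 0.619
Iteration 2:
  x_1 = (-2 - (3)·1.000 - (-1)·0.619) / (6) = -0.730
  x_2 = (8 - (3)·-0.730 - (3)·0.619) / (9) = 0.926
  x_3 = (1 - (1)·-0.730 - (-3)·0.926) / (7) = 0.644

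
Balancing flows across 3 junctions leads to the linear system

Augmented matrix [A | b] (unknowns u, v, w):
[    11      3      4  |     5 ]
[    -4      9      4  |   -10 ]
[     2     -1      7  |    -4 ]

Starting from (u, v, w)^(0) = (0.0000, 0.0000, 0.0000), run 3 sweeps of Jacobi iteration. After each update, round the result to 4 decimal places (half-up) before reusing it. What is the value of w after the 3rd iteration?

Iteration 1:
  u = (5 - (3)·0.0000 - (4)·0.0000) / (11) = 0.4545
  v = (-10 - (-4)·0.0000 - (4)·0.0000) / (9) = -1.1111
  w = (-4 - (2)·0.0000 - (-1)·0.0000) / (7) = -0.5714
Iteration 2:
  u = (5 - (3)·-1.1111 - (4)·-0.5714) / (11) = 0.9654
  v = (-10 - (-4)·0.4545 - (4)·-0.5714) / (9) = -0.6552
  w = (-4 - (2)·0.4545 - (-1)·-1.1111) / (7) = -0.8600
Iteration 3:
  u = (5 - (3)·-0.6552 - (4)·-0.8600) / (11) = 0.9460
  v = (-10 - (-4)·0.9654 - (4)·-0.8600) / (9) = -0.2998
  w = (-4 - (2)·0.9654 - (-1)·-0.6552) / (7) = -0.9409

-0.9409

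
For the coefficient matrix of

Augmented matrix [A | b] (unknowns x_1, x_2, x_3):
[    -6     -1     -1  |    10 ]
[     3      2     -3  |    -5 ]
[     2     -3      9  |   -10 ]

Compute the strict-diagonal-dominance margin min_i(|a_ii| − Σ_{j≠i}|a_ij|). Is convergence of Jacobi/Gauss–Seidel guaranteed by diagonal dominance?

row 1: |-6| − (1+1) = 4
row 2: |2| − (3+3) = -4
row 3: |9| − (2+3) = 4
minimum over rows = -4 → not strictly diagonally dominant

-4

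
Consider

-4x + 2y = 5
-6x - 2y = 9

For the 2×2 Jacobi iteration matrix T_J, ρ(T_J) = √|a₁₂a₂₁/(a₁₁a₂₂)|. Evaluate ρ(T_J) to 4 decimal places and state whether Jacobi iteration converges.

1.2247

a₁₂a₂₁/(a₁₁a₂₂) = (2)·(-6) / ((-4)·(-2)) = -1.500000
ρ = √|-1.500000| = √1.500000 = 1.2247
ρ > 1, so Jacobi diverges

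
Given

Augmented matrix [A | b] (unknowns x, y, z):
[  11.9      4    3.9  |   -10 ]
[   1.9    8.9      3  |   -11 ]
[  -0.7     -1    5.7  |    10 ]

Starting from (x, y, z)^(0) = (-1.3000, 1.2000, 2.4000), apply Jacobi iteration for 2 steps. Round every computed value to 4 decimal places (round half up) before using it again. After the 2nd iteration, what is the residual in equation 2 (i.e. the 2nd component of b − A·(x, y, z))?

Iteration 1:
  x = (-10 - (4)·1.2000 - (3.9)·2.4000) / (11.9) = -2.0303
  y = (-11 - (1.9)·-1.3000 - (3)·2.4000) / (8.9) = -1.7674
  z = (10 - (-0.7)·-1.3000 - (-1)·1.2000) / (5.7) = 1.8053
Iteration 2:
  x = (-10 - (4)·-1.7674 - (3.9)·1.8053) / (11.9) = -0.8379
  y = (-11 - (1.9)·-2.0303 - (3)·1.8053) / (8.9) = -1.4110
  z = (10 - (-0.7)·-2.0303 - (-1)·-1.7674) / (5.7) = 1.1950
Residual b − A·x = (0.9545, -0.4351, 1.1910)

-0.4351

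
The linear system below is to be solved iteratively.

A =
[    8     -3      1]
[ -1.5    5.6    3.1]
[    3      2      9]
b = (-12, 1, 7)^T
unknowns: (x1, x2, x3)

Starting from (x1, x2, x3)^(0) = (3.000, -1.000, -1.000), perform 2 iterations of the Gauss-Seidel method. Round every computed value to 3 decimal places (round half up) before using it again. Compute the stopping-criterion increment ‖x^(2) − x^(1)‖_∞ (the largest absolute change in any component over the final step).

Iteration 1:
  x1 = (-12 - (-3)·-1.000 - (1)·-1.000) / (8) = -1.750
  x2 = (1 - (-1.5)·-1.750 - (3.1)·-1.000) / (5.6) = 0.263
  x3 = (7 - (3)·-1.750 - (2)·0.263) / (9) = 1.303
Iteration 2:
  x1 = (-12 - (-3)·0.263 - (1)·1.303) / (8) = -1.564
  x2 = (1 - (-1.5)·-1.564 - (3.1)·1.303) / (5.6) = -0.962
  x3 = (7 - (3)·-1.564 - (2)·-0.962) / (9) = 1.513
Change: (0.186, -1.225, 0.210) → max |·| = 1.225

1.225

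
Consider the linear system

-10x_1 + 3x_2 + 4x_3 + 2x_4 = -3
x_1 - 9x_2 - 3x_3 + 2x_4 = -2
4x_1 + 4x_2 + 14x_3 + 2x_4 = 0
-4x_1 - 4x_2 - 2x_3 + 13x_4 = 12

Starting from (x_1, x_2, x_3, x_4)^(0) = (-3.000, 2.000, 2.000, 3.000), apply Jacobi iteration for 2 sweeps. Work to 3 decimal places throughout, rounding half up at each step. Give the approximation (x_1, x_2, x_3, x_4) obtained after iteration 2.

Iteration 1:
  x_1 = (-3 - (3)·2.000 - (4)·2.000 - (2)·3.000) / (-10) = 2.300
  x_2 = (-2 - (1)·-3.000 - (-3)·2.000 - (2)·3.000) / (-9) = -0.111
  x_3 = (0 - (4)·-3.000 - (4)·2.000 - (2)·3.000) / (14) = -0.143
  x_4 = (12 - (-4)·-3.000 - (-4)·2.000 - (-2)·2.000) / (13) = 0.923
Iteration 2:
  x_1 = (-3 - (3)·-0.111 - (4)·-0.143 - (2)·0.923) / (-10) = 0.394
  x_2 = (-2 - (1)·2.300 - (-3)·-0.143 - (2)·0.923) / (-9) = 0.731
  x_3 = (0 - (4)·2.300 - (4)·-0.111 - (2)·0.923) / (14) = -0.757
  x_4 = (12 - (-4)·2.300 - (-4)·-0.111 - (-2)·-0.143) / (13) = 1.575

(0.394, 0.731, -0.757, 1.575)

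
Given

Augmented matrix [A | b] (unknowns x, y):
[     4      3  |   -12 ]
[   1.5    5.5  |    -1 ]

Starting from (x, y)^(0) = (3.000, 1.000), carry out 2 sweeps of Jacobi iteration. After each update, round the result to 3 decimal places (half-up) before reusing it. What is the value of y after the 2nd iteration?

Iteration 1:
  x = (-12 - (3)·1.000) / (4) = -3.750
  y = (-1 - (1.5)·3.000) / (5.5) = -1.000
Iteration 2:
  x = (-12 - (3)·-1.000) / (4) = -2.250
  y = (-1 - (1.5)·-3.750) / (5.5) = 0.841

0.841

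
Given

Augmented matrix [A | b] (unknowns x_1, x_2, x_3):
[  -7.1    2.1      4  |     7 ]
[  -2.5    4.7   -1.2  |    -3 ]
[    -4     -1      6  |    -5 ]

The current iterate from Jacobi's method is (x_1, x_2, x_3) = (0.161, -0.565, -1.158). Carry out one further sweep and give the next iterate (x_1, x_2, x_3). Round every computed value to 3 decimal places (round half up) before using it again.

One sweep:
  x_1 = (7 - (2.1)·-0.565 - (4)·-1.158) / (-7.1) = -1.805
  x_2 = (-3 - (-2.5)·0.161 - (-1.2)·-1.158) / (4.7) = -0.848
  x_3 = (-5 - (-4)·0.161 - (-1)·-0.565) / (6) = -0.820

(-1.805, -0.848, -0.820)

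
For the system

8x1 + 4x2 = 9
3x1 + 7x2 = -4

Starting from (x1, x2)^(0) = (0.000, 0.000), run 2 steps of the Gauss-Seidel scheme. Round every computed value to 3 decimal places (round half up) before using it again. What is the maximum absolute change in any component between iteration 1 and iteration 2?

Iteration 1:
  x1 = (9 - (4)·0.000) / (8) = 1.125
  x2 = (-4 - (3)·1.125) / (7) = -1.054
Iteration 2:
  x1 = (9 - (4)·-1.054) / (8) = 1.652
  x2 = (-4 - (3)·1.652) / (7) = -1.279
Change: (0.527, -0.225) → max |·| = 0.527

0.527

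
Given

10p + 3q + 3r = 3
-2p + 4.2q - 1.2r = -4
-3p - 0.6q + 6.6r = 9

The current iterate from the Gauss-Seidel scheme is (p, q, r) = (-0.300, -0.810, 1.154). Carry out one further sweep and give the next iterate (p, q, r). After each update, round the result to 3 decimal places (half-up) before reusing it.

One sweep:
  p = (3 - (3)·-0.810 - (3)·1.154) / (10) = 0.197
  q = (-4 - (-2)·0.197 - (-1.2)·1.154) / (4.2) = -0.529
  r = (9 - (-3)·0.197 - (-0.6)·-0.529) / (6.6) = 1.405

(0.197, -0.529, 1.405)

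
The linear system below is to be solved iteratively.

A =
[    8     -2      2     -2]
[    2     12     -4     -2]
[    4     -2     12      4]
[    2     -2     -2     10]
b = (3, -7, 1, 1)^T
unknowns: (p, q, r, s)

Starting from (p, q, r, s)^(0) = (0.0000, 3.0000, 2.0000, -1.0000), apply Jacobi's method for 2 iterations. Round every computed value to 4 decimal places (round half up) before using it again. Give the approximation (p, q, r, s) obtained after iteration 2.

(0.4000, -0.1569, -0.4222, 0.1917)

Iteration 1:
  p = (3 - (-2)·3.0000 - (2)·2.0000 - (-2)·-1.0000) / (8) = 0.3750
  q = (-7 - (2)·0.0000 - (-4)·2.0000 - (-2)·-1.0000) / (12) = -0.0833
  r = (1 - (4)·0.0000 - (-2)·3.0000 - (4)·-1.0000) / (12) = 0.9167
  s = (1 - (2)·0.0000 - (-2)·3.0000 - (-2)·2.0000) / (10) = 1.1000
Iteration 2:
  p = (3 - (-2)·-0.0833 - (2)·0.9167 - (-2)·1.1000) / (8) = 0.4000
  q = (-7 - (2)·0.3750 - (-4)·0.9167 - (-2)·1.1000) / (12) = -0.1569
  r = (1 - (4)·0.3750 - (-2)·-0.0833 - (4)·1.1000) / (12) = -0.4222
  s = (1 - (2)·0.3750 - (-2)·-0.0833 - (-2)·0.9167) / (10) = 0.1917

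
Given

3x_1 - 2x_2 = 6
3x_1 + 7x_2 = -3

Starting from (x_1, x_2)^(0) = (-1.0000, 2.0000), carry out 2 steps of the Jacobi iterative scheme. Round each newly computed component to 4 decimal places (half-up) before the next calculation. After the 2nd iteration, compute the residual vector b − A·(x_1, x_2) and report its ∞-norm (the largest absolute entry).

Iteration 1:
  x_1 = (6 - (-2)·2.0000) / (3) = 3.3333
  x_2 = (-3 - (3)·-1.0000) / (7) = 0.0000
Iteration 2:
  x_1 = (6 - (-2)·0.0000) / (3) = 2.0000
  x_2 = (-3 - (3)·3.3333) / (7) = -1.8571
Residual b − A·x = (-3.7142, 3.9997); ∞-norm = 3.9997

3.9997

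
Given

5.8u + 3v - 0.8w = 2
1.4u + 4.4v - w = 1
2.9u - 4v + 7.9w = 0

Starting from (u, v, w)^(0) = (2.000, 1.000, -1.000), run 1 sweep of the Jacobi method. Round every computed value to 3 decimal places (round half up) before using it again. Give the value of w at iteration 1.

-0.228

Iteration 1:
  u = (2 - (3)·1.000 - (-0.8)·-1.000) / (5.8) = -0.310
  v = (1 - (1.4)·2.000 - (-1)·-1.000) / (4.4) = -0.636
  w = (0 - (2.9)·2.000 - (-4)·1.000) / (7.9) = -0.228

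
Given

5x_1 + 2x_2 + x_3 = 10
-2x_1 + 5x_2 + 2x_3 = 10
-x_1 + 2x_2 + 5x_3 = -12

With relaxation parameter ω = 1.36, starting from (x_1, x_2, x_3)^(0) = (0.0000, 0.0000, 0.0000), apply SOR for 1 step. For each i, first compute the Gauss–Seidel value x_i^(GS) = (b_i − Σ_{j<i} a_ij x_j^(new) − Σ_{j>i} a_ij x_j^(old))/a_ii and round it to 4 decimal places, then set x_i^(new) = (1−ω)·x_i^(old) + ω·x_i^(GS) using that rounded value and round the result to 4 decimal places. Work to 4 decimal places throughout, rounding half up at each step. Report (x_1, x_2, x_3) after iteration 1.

(2.7200, 4.1997, -4.8088)

Iteration 1:
  x_1: GS value = (10 - (2)·0.0000 - (1)·0.0000) / (5) = 2.0000;  x_1 ← (1−ω)·0.0000 + ω·2.0000 = 2.7200
  x_2: GS value = (10 - (-2)·2.7200 - (2)·0.0000) / (5) = 3.0880;  x_2 ← (1−ω)·0.0000 + ω·3.0880 = 4.1997
  x_3: GS value = (-12 - (-1)·2.7200 - (2)·4.1997) / (5) = -3.5359;  x_3 ← (1−ω)·0.0000 + ω·-3.5359 = -4.8088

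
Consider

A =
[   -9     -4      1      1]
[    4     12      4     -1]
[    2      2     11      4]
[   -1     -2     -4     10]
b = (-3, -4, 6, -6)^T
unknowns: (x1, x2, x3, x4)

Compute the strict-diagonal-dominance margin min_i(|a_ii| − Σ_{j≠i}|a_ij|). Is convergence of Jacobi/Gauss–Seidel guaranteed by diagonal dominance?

3

row 1: |-9| − (4+1+1) = 3
row 2: |12| − (4+4+1) = 3
row 3: |11| − (2+2+4) = 3
row 4: |10| − (1+2+4) = 3
minimum over rows = 3 → strictly diagonally dominant (convergence guaranteed)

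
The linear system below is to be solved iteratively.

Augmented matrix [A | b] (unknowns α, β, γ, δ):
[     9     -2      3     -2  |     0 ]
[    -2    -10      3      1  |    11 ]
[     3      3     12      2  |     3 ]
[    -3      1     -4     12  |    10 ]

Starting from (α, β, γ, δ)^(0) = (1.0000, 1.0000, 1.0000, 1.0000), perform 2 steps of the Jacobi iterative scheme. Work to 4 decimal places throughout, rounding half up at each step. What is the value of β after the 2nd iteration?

-1.1139

Iteration 1:
  α = (0 - (-2)·1.0000 - (3)·1.0000 - (-2)·1.0000) / (9) = 0.1111
  β = (11 - (-2)·1.0000 - (3)·1.0000 - (1)·1.0000) / (-10) = -0.9000
  γ = (3 - (3)·1.0000 - (3)·1.0000 - (2)·1.0000) / (12) = -0.4167
  δ = (10 - (-3)·1.0000 - (1)·1.0000 - (-4)·1.0000) / (12) = 1.3333
Iteration 2:
  α = (0 - (-2)·-0.9000 - (3)·-0.4167 - (-2)·1.3333) / (9) = 0.2352
  β = (11 - (-2)·0.1111 - (3)·-0.4167 - (1)·1.3333) / (-10) = -1.1139
  γ = (3 - (3)·0.1111 - (3)·-0.9000 - (2)·1.3333) / (12) = 0.2250
  δ = (10 - (-3)·0.1111 - (1)·-0.9000 - (-4)·-0.4167) / (12) = 0.7972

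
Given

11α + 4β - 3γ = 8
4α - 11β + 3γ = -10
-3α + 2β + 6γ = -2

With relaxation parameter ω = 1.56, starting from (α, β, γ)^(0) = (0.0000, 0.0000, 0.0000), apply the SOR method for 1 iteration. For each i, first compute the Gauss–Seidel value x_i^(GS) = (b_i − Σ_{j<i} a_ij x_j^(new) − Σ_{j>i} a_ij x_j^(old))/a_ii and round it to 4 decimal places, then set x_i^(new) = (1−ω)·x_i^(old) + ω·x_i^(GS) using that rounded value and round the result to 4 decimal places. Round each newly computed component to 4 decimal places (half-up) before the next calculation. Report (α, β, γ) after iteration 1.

Iteration 1:
  α: GS value = (8 - (4)·0.0000 - (-3)·0.0000) / (11) = 0.7273;  α ← (1−ω)·0.0000 + ω·0.7273 = 1.1346
  β: GS value = (-10 - (4)·1.1346 - (3)·0.0000) / (-11) = 1.3217;  β ← (1−ω)·0.0000 + ω·1.3217 = 2.0619
  γ: GS value = (-2 - (-3)·1.1346 - (2)·2.0619) / (6) = -0.4533;  γ ← (1−ω)·0.0000 + ω·-0.4533 = -0.7071

(1.1346, 2.0619, -0.7071)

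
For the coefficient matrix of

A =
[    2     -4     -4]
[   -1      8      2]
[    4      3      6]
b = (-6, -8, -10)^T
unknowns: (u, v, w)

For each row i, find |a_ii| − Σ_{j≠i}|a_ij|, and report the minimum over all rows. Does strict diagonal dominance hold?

-6

row 1: |2| − (4+4) = -6
row 2: |8| − (1+2) = 5
row 3: |6| − (4+3) = -1
minimum over rows = -6 → not strictly diagonally dominant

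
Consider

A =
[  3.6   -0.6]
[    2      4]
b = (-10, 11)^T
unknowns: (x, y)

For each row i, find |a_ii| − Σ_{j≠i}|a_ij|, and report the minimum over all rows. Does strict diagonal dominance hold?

2

row 1: |3.6| − (0.6) = 3
row 2: |4| − (2) = 2
minimum over rows = 2 → strictly diagonally dominant (convergence guaranteed)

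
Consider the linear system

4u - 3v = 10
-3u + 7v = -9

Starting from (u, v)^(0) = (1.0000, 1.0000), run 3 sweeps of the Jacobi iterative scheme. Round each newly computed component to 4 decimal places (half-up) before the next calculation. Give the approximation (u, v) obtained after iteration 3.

(2.5803, -0.4898)

Iteration 1:
  u = (10 - (-3)·1.0000) / (4) = 3.2500
  v = (-9 - (-3)·1.0000) / (7) = -0.8571
Iteration 2:
  u = (10 - (-3)·-0.8571) / (4) = 1.8572
  v = (-9 - (-3)·3.2500) / (7) = 0.1071
Iteration 3:
  u = (10 - (-3)·0.1071) / (4) = 2.5803
  v = (-9 - (-3)·1.8572) / (7) = -0.4898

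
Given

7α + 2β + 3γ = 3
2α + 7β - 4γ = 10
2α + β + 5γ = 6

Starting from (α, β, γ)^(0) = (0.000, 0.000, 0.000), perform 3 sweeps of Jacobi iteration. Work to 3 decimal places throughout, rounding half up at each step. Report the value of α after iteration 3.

Iteration 1:
  α = (3 - (2)·0.000 - (3)·0.000) / (7) = 0.429
  β = (10 - (2)·0.000 - (-4)·0.000) / (7) = 1.429
  γ = (6 - (2)·0.000 - (1)·0.000) / (5) = 1.200
Iteration 2:
  α = (3 - (2)·1.429 - (3)·1.200) / (7) = -0.494
  β = (10 - (2)·0.429 - (-4)·1.200) / (7) = 1.992
  γ = (6 - (2)·0.429 - (1)·1.429) / (5) = 0.743
Iteration 3:
  α = (3 - (2)·1.992 - (3)·0.743) / (7) = -0.459
  β = (10 - (2)·-0.494 - (-4)·0.743) / (7) = 1.994
  γ = (6 - (2)·-0.494 - (1)·1.992) / (5) = 0.999

-0.459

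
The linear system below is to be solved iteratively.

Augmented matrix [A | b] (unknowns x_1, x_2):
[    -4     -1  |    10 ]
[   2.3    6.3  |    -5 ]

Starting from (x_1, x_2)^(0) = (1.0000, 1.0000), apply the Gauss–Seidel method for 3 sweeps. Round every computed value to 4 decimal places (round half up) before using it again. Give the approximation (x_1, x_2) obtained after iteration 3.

Iteration 1:
  x_1 = (10 - (-1)·1.0000) / (-4) = -2.7500
  x_2 = (-5 - (2.3)·-2.7500) / (6.3) = 0.2103
Iteration 2:
  x_1 = (10 - (-1)·0.2103) / (-4) = -2.5526
  x_2 = (-5 - (2.3)·-2.5526) / (6.3) = 0.1383
Iteration 3:
  x_1 = (10 - (-1)·0.1383) / (-4) = -2.5346
  x_2 = (-5 - (2.3)·-2.5346) / (6.3) = 0.1317

(-2.5346, 0.1317)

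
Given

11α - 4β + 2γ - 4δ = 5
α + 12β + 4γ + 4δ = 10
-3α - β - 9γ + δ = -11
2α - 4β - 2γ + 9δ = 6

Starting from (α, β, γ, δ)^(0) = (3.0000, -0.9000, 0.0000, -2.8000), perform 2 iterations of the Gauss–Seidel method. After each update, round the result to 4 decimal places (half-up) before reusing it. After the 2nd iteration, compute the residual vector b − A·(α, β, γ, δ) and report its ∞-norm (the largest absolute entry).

Iteration 1:
  α = (5 - (-4)·-0.9000 - (2)·0.0000 - (-4)·-2.8000) / (11) = -0.8909
  β = (10 - (1)·-0.8909 - (4)·0.0000 - (4)·-2.8000) / (12) = 1.8409
  γ = (-11 - (-3)·-0.8909 - (-1)·1.8409 - (1)·-2.8000) / (-9) = 1.0035
  δ = (6 - (2)·-0.8909 - (-4)·1.8409 - (-2)·1.0035) / (9) = 1.9058
Iteration 2:
  α = (5 - (-4)·1.8409 - (2)·1.0035 - (-4)·1.9058) / (11) = 1.6345
  β = (10 - (1)·1.6345 - (4)·1.0035 - (4)·1.9058) / (12) = -0.2726
  γ = (-11 - (-3)·1.6345 - (-1)·-0.2726 - (1)·1.9058) / (-9) = 0.9194
  δ = (6 - (2)·1.6345 - (-4)·-0.2726 - (-2)·0.9194) / (9) = 0.3866
Residual b − A·x = (-14.3623, 6.4127, 1.5189, 0.0000); ∞-norm = 14.3623

14.3623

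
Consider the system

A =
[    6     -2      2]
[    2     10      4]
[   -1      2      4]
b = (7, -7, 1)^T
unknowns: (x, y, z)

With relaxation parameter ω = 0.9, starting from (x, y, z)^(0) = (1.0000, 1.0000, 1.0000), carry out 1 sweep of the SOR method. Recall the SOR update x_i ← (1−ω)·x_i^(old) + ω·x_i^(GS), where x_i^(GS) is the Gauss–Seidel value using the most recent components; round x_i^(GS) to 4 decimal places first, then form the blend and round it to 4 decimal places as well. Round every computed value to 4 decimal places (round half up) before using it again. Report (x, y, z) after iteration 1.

(1.1500, -1.0970, 1.0774)

Iteration 1:
  x: GS value = (7 - (-2)·1.0000 - (2)·1.0000) / (6) = 1.1667;  x ← (1−ω)·1.0000 + ω·1.1667 = 1.1500
  y: GS value = (-7 - (2)·1.1500 - (4)·1.0000) / (10) = -1.3300;  y ← (1−ω)·1.0000 + ω·-1.3300 = -1.0970
  z: GS value = (1 - (-1)·1.1500 - (2)·-1.0970) / (4) = 1.0860;  z ← (1−ω)·1.0000 + ω·1.0860 = 1.0774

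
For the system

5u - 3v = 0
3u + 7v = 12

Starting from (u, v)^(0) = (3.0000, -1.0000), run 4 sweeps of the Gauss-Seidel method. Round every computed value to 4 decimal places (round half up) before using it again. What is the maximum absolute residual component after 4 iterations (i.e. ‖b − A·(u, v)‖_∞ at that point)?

Iteration 1:
  u = (0 - (-3)·-1.0000) / (5) = -0.6000
  v = (12 - (3)·-0.6000) / (7) = 1.9714
Iteration 2:
  u = (0 - (-3)·1.9714) / (5) = 1.1828
  v = (12 - (3)·1.1828) / (7) = 1.2074
Iteration 3:
  u = (0 - (-3)·1.2074) / (5) = 0.7244
  v = (12 - (3)·0.7244) / (7) = 1.4038
Iteration 4:
  u = (0 - (-3)·1.4038) / (5) = 0.8423
  v = (12 - (3)·0.8423) / (7) = 1.3533
Residual b − A·x = (-0.1516, 0.0000); ∞-norm = 0.1516

0.1516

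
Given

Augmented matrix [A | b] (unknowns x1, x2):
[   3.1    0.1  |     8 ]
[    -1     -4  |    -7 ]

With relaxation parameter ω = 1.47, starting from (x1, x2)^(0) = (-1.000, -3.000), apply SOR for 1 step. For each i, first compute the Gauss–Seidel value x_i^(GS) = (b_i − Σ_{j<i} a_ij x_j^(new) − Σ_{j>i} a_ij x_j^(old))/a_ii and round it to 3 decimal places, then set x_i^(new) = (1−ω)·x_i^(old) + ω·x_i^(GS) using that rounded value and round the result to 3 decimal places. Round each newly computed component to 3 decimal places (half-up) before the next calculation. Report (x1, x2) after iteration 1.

(4.405, 2.364)

Iteration 1:
  x1: GS value = (8 - (0.1)·-3.000) / (3.1) = 2.677;  x1 ← (1−ω)·-1.000 + ω·2.677 = 4.405
  x2: GS value = (-7 - (-1)·4.405) / (-4) = 0.649;  x2 ← (1−ω)·-3.000 + ω·0.649 = 2.364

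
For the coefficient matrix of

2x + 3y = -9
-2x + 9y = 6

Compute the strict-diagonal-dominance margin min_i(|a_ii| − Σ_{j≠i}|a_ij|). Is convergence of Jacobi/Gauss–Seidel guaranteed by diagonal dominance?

row 1: |2| − (3) = -1
row 2: |9| − (2) = 7
minimum over rows = -1 → not strictly diagonally dominant

-1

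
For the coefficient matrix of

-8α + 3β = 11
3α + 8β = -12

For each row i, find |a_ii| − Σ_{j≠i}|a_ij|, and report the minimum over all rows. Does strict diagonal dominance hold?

5

row 1: |-8| − (3) = 5
row 2: |8| − (3) = 5
minimum over rows = 5 → strictly diagonally dominant (convergence guaranteed)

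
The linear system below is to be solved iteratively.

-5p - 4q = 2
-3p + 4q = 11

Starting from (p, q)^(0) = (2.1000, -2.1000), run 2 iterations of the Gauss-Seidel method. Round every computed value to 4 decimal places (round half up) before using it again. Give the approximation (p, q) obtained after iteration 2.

Iteration 1:
  p = (2 - (-4)·-2.1000) / (-5) = 1.2800
  q = (11 - (-3)·1.2800) / (4) = 3.7100
Iteration 2:
  p = (2 - (-4)·3.7100) / (-5) = -3.3680
  q = (11 - (-3)·-3.3680) / (4) = 0.2240

(-3.3680, 0.2240)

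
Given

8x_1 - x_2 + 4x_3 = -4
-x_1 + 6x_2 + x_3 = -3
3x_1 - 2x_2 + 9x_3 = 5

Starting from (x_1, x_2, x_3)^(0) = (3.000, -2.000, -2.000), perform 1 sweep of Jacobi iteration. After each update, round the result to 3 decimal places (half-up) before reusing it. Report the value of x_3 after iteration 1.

-0.889

Iteration 1:
  x_1 = (-4 - (-1)·-2.000 - (4)·-2.000) / (8) = 0.250
  x_2 = (-3 - (-1)·3.000 - (1)·-2.000) / (6) = 0.333
  x_3 = (5 - (3)·3.000 - (-2)·-2.000) / (9) = -0.889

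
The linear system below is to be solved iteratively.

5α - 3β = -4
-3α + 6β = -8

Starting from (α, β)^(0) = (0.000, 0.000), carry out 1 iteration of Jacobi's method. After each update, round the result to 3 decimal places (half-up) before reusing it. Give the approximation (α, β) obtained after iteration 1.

Iteration 1:
  α = (-4 - (-3)·0.000) / (5) = -0.800
  β = (-8 - (-3)·0.000) / (6) = -1.333

(-0.800, -1.333)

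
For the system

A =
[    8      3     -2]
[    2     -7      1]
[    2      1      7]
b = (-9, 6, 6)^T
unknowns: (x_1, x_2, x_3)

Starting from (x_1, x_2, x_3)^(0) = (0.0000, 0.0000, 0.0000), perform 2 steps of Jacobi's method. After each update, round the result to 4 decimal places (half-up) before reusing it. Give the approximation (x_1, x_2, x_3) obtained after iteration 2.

Iteration 1:
  x_1 = (-9 - (3)·0.0000 - (-2)·0.0000) / (8) = -1.1250
  x_2 = (6 - (2)·0.0000 - (1)·0.0000) / (-7) = -0.8571
  x_3 = (6 - (2)·0.0000 - (1)·0.0000) / (7) = 0.8571
Iteration 2:
  x_1 = (-9 - (3)·-0.8571 - (-2)·0.8571) / (8) = -0.5893
  x_2 = (6 - (2)·-1.1250 - (1)·0.8571) / (-7) = -1.0561
  x_3 = (6 - (2)·-1.1250 - (1)·-0.8571) / (7) = 1.3010

(-0.5893, -1.0561, 1.3010)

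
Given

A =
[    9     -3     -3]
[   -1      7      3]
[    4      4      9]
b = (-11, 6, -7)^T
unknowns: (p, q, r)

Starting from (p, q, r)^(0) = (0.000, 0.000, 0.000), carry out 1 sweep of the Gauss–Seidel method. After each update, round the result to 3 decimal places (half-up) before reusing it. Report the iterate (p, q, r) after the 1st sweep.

Iteration 1:
  p = (-11 - (-3)·0.000 - (-3)·0.000) / (9) = -1.222
  q = (6 - (-1)·-1.222 - (3)·0.000) / (7) = 0.683
  r = (-7 - (4)·-1.222 - (4)·0.683) / (9) = -0.538

(-1.222, 0.683, -0.538)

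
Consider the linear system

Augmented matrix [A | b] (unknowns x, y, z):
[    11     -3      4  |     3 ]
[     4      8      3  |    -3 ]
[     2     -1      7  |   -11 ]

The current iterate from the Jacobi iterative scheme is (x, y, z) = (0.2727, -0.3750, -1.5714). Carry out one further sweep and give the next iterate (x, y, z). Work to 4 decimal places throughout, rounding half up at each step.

(0.7419, 0.0779, -1.7029)

One sweep:
  x = (3 - (-3)·-0.3750 - (4)·-1.5714) / (11) = 0.7419
  y = (-3 - (4)·0.2727 - (3)·-1.5714) / (8) = 0.0779
  z = (-11 - (2)·0.2727 - (-1)·-0.3750) / (7) = -1.7029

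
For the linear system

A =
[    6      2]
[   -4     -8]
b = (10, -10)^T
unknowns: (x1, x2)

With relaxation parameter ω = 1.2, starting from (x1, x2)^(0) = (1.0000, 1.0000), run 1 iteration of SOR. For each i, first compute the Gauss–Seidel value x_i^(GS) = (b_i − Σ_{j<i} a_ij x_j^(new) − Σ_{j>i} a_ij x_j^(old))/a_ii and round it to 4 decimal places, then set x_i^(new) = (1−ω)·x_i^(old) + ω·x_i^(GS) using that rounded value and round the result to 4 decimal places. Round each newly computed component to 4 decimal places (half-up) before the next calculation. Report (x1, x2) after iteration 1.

Iteration 1:
  x1: GS value = (10 - (2)·1.0000) / (6) = 1.3333;  x1 ← (1−ω)·1.0000 + ω·1.3333 = 1.4000
  x2: GS value = (-10 - (-4)·1.4000) / (-8) = 0.5500;  x2 ← (1−ω)·1.0000 + ω·0.5500 = 0.4600

(1.4000, 0.4600)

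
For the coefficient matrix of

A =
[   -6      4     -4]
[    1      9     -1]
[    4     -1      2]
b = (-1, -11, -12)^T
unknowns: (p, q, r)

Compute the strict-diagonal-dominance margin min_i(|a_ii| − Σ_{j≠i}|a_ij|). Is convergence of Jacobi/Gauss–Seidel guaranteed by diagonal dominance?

-3

row 1: |-6| − (4+4) = -2
row 2: |9| − (1+1) = 7
row 3: |2| − (4+1) = -3
minimum over rows = -3 → not strictly diagonally dominant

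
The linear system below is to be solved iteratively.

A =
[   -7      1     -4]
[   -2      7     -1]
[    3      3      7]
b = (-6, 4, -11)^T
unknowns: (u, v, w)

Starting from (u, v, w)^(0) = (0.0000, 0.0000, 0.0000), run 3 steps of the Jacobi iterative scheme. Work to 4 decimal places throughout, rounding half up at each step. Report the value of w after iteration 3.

-2.6122

Iteration 1:
  u = (-6 - (1)·0.0000 - (-4)·0.0000) / (-7) = 0.8571
  v = (4 - (-2)·0.0000 - (-1)·0.0000) / (7) = 0.5714
  w = (-11 - (3)·0.0000 - (3)·0.0000) / (7) = -1.5714
Iteration 2:
  u = (-6 - (1)·0.5714 - (-4)·-1.5714) / (-7) = 1.8367
  v = (4 - (-2)·0.8571 - (-1)·-1.5714) / (7) = 0.5918
  w = (-11 - (3)·0.8571 - (3)·0.5714) / (7) = -2.1836
Iteration 3:
  u = (-6 - (1)·0.5918 - (-4)·-2.1836) / (-7) = 2.1895
  v = (4 - (-2)·1.8367 - (-1)·-2.1836) / (7) = 0.7843
  w = (-11 - (3)·1.8367 - (3)·0.5918) / (7) = -2.6122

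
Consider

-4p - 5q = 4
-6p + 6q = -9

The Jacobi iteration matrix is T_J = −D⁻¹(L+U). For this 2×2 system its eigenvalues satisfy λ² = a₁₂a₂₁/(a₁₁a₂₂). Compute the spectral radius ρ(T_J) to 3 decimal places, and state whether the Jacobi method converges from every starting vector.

1.118

a₁₂a₂₁/(a₁₁a₂₂) = (-5)·(-6) / ((-4)·(6)) = -1.250000
ρ = √|-1.250000| = √1.250000 = 1.118
ρ > 1, so Jacobi diverges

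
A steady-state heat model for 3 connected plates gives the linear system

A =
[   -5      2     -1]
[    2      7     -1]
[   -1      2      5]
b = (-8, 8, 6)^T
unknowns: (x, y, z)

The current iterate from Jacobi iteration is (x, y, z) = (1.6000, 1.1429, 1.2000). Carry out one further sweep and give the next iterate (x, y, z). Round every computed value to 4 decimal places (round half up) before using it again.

One sweep:
  x = (-8 - (2)·1.1429 - (-1)·1.2000) / (-5) = 1.8172
  y = (8 - (2)·1.6000 - (-1)·1.2000) / (7) = 0.8571
  z = (6 - (-1)·1.6000 - (2)·1.1429) / (5) = 1.0628

(1.8172, 0.8571, 1.0628)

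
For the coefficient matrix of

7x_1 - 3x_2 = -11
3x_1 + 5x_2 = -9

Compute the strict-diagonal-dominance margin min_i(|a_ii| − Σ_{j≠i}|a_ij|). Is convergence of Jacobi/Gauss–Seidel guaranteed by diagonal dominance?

row 1: |7| − (3) = 4
row 2: |5| − (3) = 2
minimum over rows = 2 → strictly diagonally dominant (convergence guaranteed)

2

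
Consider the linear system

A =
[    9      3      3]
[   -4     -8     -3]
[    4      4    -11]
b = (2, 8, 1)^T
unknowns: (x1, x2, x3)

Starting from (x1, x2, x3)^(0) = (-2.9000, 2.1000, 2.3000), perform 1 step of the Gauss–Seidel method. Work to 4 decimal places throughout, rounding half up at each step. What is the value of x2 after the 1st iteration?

Iteration 1:
  x1 = (2 - (3)·2.1000 - (3)·2.3000) / (9) = -1.2444
  x2 = (8 - (-4)·-1.2444 - (-3)·2.3000) / (-8) = -1.2403
  x3 = (1 - (4)·-1.2444 - (4)·-1.2403) / (-11) = -0.9944

-1.2403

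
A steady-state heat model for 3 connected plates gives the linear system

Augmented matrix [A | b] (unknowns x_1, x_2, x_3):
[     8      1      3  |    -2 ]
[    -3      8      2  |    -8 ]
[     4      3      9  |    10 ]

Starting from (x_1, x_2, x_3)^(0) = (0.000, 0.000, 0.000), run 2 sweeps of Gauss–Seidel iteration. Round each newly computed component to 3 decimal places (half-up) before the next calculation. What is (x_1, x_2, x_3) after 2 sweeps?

Iteration 1:
  x_1 = (-2 - (1)·0.000 - (3)·0.000) / (8) = -0.250
  x_2 = (-8 - (-3)·-0.250 - (2)·0.000) / (8) = -1.094
  x_3 = (10 - (4)·-0.250 - (3)·-1.094) / (9) = 1.587
Iteration 2:
  x_1 = (-2 - (1)·-1.094 - (3)·1.587) / (8) = -0.708
  x_2 = (-8 - (-3)·-0.708 - (2)·1.587) / (8) = -1.662
  x_3 = (10 - (4)·-0.708 - (3)·-1.662) / (9) = 1.980

(-0.708, -1.662, 1.980)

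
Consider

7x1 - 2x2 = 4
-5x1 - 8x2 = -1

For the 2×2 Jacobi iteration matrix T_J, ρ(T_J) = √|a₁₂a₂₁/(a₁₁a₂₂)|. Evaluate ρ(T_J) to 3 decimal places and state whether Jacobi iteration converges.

a₁₂a₂₁/(a₁₁a₂₂) = (-2)·(-5) / ((7)·(-8)) = -0.178571
ρ = √|-0.178571| = √0.178571 = 0.423
ρ < 1, so Jacobi converges

0.423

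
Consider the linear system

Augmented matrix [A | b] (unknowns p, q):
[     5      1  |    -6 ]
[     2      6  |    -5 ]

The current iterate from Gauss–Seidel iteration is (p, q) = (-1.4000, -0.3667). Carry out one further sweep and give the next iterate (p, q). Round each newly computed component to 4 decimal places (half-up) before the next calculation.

One sweep:
  p = (-6 - (1)·-0.3667) / (5) = -1.1267
  q = (-5 - (2)·-1.1267) / (6) = -0.4578

(-1.1267, -0.4578)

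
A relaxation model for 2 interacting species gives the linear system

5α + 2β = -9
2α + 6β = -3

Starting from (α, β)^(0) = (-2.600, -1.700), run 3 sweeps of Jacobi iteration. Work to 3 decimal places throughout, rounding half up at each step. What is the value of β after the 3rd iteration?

0.149

Iteration 1:
  α = (-9 - (2)·-1.700) / (5) = -1.120
  β = (-3 - (2)·-2.600) / (6) = 0.367
Iteration 2:
  α = (-9 - (2)·0.367) / (5) = -1.947
  β = (-3 - (2)·-1.120) / (6) = -0.127
Iteration 3:
  α = (-9 - (2)·-0.127) / (5) = -1.749
  β = (-3 - (2)·-1.947) / (6) = 0.149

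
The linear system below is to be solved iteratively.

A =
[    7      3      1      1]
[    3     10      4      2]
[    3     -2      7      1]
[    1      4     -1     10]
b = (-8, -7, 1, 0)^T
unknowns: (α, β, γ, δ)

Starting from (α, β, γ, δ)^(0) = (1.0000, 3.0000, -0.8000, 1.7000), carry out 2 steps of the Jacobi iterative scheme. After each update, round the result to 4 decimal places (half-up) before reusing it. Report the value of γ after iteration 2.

1.1445

Iteration 1:
  α = (-8 - (3)·3.0000 - (1)·-0.8000 - (1)·1.7000) / (7) = -2.5571
  β = (-7 - (3)·1.0000 - (4)·-0.8000 - (2)·1.7000) / (10) = -1.0200
  γ = (1 - (3)·1.0000 - (-2)·3.0000 - (1)·1.7000) / (7) = 0.3286
  δ = (0 - (1)·1.0000 - (4)·3.0000 - (-1)·-0.8000) / (10) = -1.3800
Iteration 2:
  α = (-8 - (3)·-1.0200 - (1)·0.3286 - (1)·-1.3800) / (7) = -0.5555
  β = (-7 - (3)·-2.5571 - (4)·0.3286 - (2)·-1.3800) / (10) = 0.2117
  γ = (1 - (3)·-2.5571 - (-2)·-1.0200 - (1)·-1.3800) / (7) = 1.1445
  δ = (0 - (1)·-2.5571 - (4)·-1.0200 - (-1)·0.3286) / (10) = 0.6966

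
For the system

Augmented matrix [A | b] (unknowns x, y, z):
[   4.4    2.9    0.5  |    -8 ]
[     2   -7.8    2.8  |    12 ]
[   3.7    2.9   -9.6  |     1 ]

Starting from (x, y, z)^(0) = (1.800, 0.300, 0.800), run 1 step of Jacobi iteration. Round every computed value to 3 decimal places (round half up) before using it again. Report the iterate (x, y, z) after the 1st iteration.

Iteration 1:
  x = (-8 - (2.9)·0.300 - (0.5)·0.800) / (4.4) = -2.107
  y = (12 - (2)·1.800 - (2.8)·0.800) / (-7.8) = -0.790
  z = (1 - (3.7)·1.800 - (2.9)·0.300) / (-9.6) = 0.680

(-2.107, -0.790, 0.680)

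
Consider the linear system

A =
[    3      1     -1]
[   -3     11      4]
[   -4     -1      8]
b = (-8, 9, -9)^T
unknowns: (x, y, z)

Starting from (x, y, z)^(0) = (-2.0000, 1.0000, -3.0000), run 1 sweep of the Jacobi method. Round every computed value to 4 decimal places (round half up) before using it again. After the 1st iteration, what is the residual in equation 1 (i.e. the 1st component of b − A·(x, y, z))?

Iteration 1:
  x = (-8 - (1)·1.0000 - (-1)·-3.0000) / (3) = -4.0000
  y = (9 - (-3)·-2.0000 - (4)·-3.0000) / (11) = 1.3636
  z = (-9 - (-4)·-2.0000 - (-1)·1.0000) / (8) = -2.0000
Residual b − A·x = (0.6364, -9.9996, -7.6364)

0.6364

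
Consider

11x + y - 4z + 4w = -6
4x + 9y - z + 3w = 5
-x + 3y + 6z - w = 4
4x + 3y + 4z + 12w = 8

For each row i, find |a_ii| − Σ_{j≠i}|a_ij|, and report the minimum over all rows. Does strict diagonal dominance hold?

row 1: |11| − (1+4+4) = 2
row 2: |9| − (4+1+3) = 1
row 3: |6| − (1+3+1) = 1
row 4: |12| − (4+3+4) = 1
minimum over rows = 1 → strictly diagonally dominant (convergence guaranteed)

1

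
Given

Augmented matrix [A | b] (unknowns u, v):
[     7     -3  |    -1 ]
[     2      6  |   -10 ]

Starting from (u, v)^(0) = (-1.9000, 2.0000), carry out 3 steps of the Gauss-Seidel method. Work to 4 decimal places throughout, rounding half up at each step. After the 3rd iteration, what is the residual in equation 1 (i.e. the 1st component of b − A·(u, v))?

-0.2391

Iteration 1:
  u = (-1 - (-3)·2.0000) / (7) = 0.7143
  v = (-10 - (2)·0.7143) / (6) = -1.9048
Iteration 2:
  u = (-1 - (-3)·-1.9048) / (7) = -0.9592
  v = (-10 - (2)·-0.9592) / (6) = -1.3469
Iteration 3:
  u = (-1 - (-3)·-1.3469) / (7) = -0.7201
  v = (-10 - (2)·-0.7201) / (6) = -1.4266
Residual b − A·x = (-0.2391, -0.0002)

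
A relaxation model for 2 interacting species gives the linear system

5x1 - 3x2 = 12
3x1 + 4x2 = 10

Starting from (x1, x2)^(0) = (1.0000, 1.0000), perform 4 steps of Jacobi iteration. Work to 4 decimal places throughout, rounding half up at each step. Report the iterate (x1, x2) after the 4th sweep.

Iteration 1:
  x1 = (12 - (-3)·1.0000) / (5) = 3.0000
  x2 = (10 - (3)·1.0000) / (4) = 1.7500
Iteration 2:
  x1 = (12 - (-3)·1.7500) / (5) = 3.4500
  x2 = (10 - (3)·3.0000) / (4) = 0.2500
Iteration 3:
  x1 = (12 - (-3)·0.2500) / (5) = 2.5500
  x2 = (10 - (3)·3.4500) / (4) = -0.0875
Iteration 4:
  x1 = (12 - (-3)·-0.0875) / (5) = 2.3475
  x2 = (10 - (3)·2.5500) / (4) = 0.5875

(2.3475, 0.5875)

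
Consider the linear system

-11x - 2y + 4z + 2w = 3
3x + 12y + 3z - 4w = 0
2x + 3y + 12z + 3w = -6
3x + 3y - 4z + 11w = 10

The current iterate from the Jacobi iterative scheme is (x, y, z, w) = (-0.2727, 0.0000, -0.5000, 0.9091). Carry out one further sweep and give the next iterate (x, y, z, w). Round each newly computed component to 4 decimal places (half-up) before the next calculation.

One sweep:
  x = (3 - (-2)·0.0000 - (4)·-0.5000 - (2)·0.9091) / (-11) = -0.2893
  y = (0 - (3)·-0.2727 - (3)·-0.5000 - (-4)·0.9091) / (12) = 0.4962
  z = (-6 - (2)·-0.2727 - (3)·0.0000 - (3)·0.9091) / (12) = -0.6818
  w = (10 - (3)·-0.2727 - (3)·0.0000 - (-4)·-0.5000) / (11) = 0.8016

(-0.2893, 0.4962, -0.6818, 0.8016)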